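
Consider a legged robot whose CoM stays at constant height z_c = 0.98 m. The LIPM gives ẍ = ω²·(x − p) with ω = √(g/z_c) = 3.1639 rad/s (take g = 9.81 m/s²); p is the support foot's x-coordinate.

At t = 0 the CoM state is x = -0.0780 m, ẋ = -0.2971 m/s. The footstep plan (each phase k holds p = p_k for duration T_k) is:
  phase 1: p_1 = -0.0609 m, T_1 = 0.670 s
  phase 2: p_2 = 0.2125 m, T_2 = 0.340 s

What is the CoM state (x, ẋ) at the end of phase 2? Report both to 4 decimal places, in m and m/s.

phase 1: p=-0.0609, T=0.670, ωT=2.119813, cosh=4.224817, sinh=4.104763; start (x,ẋ)=(-0.078000, -0.297100) → end (x,ẋ)=(-0.518594, -1.477272)
phase 2: p=0.2125, T=0.340, ωT=1.075726, cosh=1.636585, sinh=1.295535; start (x,ẋ)=(-0.518594, -1.477272) → end (x,ẋ)=(-1.588903, -5.414396)

x = -1.5889, ẋ = -5.4144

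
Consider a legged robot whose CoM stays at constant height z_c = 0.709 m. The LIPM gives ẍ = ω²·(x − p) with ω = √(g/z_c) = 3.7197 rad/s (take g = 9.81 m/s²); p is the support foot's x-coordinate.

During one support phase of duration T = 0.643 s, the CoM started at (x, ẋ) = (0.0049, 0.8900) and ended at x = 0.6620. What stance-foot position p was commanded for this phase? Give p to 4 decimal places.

p = 0.1467

ωT = 3.7197·0.643 = 2.391767; cosh(ωT) = 5.512132, sinh(ωT) = 5.420664
x(T) = p + (x₀−p)·cosh(ωT) + (ẋ₀/ω)·sinh(ωT) ⇒ p·(1 − cosh) = x(T) − x₀·cosh − (ẋ₀/ω)·sinh
numerator   = 0.6620 − (0.0049)·5.512132 − (0.8900/3.7197)·5.420664 = -0.661993
denominator = 1 − 5.512132 = -4.512132
p = -0.661993 / -4.512132 = 0.1467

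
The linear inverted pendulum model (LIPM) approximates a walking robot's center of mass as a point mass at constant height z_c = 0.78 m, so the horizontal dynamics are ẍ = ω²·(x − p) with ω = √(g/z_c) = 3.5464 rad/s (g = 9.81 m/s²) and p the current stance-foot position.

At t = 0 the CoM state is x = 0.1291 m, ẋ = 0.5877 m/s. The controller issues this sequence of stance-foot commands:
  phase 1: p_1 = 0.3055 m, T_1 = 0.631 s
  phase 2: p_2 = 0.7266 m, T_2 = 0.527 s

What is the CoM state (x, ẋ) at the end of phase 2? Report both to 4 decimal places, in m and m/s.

x = -0.9979, ẋ = -5.8652

phase 1: p=0.3055, T=0.631, ωT=2.237778, cosh=4.739591, sinh=4.632895; start (x,ẋ)=(0.129100, 0.587700) → end (x,ẋ)=(0.237187, -0.112812)
phase 2: p=0.7266, T=0.527, ωT=1.868953, cosh=3.317895, sinh=3.163610; start (x,ẋ)=(0.237187, -0.112812) → end (x,ẋ)=(-0.997856, -5.865229)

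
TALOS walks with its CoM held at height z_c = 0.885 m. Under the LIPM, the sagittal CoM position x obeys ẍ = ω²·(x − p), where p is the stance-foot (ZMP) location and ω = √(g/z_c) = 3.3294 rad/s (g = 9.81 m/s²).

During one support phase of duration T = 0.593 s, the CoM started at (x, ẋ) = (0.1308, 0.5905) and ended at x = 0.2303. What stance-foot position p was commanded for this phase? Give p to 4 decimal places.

p = 0.3281

ωT = 3.3294·0.593 = 1.974334; cosh(ωT) = 3.670338, sinh(ωT) = 3.531485
x(T) = p + (x₀−p)·cosh(ωT) + (ẋ₀/ω)·sinh(ωT) ⇒ p·(1 − cosh) = x(T) − x₀·cosh − (ẋ₀/ω)·sinh
numerator   = 0.2303 − (0.1308)·3.670338 − (0.5905/3.3294)·3.531485 = -0.876122
denominator = 1 − 3.670338 = -2.670338
p = -0.876122 / -2.670338 = 0.3281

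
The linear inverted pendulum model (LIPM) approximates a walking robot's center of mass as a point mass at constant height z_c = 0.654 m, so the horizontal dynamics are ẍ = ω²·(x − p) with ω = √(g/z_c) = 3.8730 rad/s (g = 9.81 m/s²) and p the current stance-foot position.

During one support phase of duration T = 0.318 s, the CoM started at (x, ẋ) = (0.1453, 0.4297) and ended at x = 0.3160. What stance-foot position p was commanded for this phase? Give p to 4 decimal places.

p = 0.1490

ωT = 3.8730·0.318 = 1.231614; cosh(ωT) = 1.859289, sinh(ωT) = 1.567467
x(T) = p + (x₀−p)·cosh(ωT) + (ẋ₀/ω)·sinh(ωT) ⇒ p·(1 − cosh) = x(T) − x₀·cosh − (ẋ₀/ω)·sinh
numerator   = 0.3160 − (0.1453)·1.859289 − (0.4297/3.8730)·1.567467 = -0.128061
denominator = 1 − 1.859289 = -0.859289
p = -0.128061 / -0.859289 = 0.1490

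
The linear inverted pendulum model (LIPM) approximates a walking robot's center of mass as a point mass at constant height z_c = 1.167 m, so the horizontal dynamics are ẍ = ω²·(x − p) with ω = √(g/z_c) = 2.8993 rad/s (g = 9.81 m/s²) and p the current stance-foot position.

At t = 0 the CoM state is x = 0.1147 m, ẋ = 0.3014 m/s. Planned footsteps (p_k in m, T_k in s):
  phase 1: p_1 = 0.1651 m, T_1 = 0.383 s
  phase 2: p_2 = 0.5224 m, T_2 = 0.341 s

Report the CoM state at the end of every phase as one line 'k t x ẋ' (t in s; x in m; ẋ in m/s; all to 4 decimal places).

phase 1: p=0.1651, T=0.383, ωT=1.110432, cosh=1.682543, sinh=1.353126; start (x,ẋ)=(0.114700, 0.301400) → end (x,ẋ)=(0.220966, 0.309393)
phase 2: p=0.5224, T=0.341, ωT=0.988661, cosh=1.529854, sinh=1.157780; start (x,ẋ)=(0.220966, 0.309393) → end (x,ẋ)=(0.184800, -0.538514)

1 0.3830 0.2210 0.3094
2 0.7240 0.1848 -0.5385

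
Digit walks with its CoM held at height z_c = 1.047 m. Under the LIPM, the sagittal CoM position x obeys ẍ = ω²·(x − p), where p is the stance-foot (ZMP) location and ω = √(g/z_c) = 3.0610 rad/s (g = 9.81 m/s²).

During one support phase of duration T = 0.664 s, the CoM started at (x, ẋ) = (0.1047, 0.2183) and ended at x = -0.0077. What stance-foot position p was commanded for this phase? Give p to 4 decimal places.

p = 0.2365

ωT = 3.0610·0.664 = 2.032504; cosh(ωT) = 3.882091, sinh(ωT) = 3.751084
x(T) = p + (x₀−p)·cosh(ωT) + (ẋ₀/ω)·sinh(ωT) ⇒ p·(1 − cosh) = x(T) − x₀·cosh − (ẋ₀/ω)·sinh
numerator   = -0.0077 − (0.1047)·3.882091 − (0.2183/3.0610)·3.751084 = -0.681669
denominator = 1 − 3.882091 = -2.882091
p = -0.681669 / -2.882091 = 0.2365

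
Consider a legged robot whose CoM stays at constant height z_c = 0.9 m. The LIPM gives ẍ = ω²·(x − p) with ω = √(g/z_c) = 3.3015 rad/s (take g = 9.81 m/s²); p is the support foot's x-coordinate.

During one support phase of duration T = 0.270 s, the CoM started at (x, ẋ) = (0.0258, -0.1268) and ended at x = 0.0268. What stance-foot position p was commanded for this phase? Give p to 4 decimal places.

p = -0.0684

ωT = 3.3015·0.270 = 0.891405; cosh(ωT) = 1.424316, sinh(ωT) = 1.014237
x(T) = p + (x₀−p)·cosh(ωT) + (ẋ₀/ω)·sinh(ωT) ⇒ p·(1 − cosh) = x(T) − x₀·cosh − (ẋ₀/ω)·sinh
numerator   = 0.0268 − (0.0258)·1.424316 − (-0.1268/3.3015)·1.014237 = 0.029006
denominator = 1 − 1.424316 = -0.424316
p = 0.029006 / -0.424316 = -0.0684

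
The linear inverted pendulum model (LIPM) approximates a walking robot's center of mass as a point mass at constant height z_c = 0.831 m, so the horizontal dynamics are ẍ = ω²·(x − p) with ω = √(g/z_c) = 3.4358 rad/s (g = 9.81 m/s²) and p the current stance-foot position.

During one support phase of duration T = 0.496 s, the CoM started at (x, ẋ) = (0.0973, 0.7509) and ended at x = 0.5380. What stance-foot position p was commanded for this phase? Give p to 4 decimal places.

ωT = 3.4358·0.496 = 1.704157; cosh(ωT) = 2.839337, sinh(ωT) = 2.657412
x(T) = p + (x₀−p)·cosh(ωT) + (ẋ₀/ω)·sinh(ωT) ⇒ p·(1 − cosh) = x(T) − x₀·cosh − (ẋ₀/ω)·sinh
numerator   = 0.5380 − (0.0973)·2.839337 − (0.7509/3.4358)·2.657412 = -0.319049
denominator = 1 − 2.839337 = -1.839337
p = -0.319049 / -1.839337 = 0.1735

p = 0.1735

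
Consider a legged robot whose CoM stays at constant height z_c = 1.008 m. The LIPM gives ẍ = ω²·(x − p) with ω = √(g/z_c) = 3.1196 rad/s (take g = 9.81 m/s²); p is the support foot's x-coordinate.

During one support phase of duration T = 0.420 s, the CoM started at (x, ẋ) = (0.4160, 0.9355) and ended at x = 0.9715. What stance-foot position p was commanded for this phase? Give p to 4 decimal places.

p = 0.3754

ωT = 3.1196·0.420 = 1.310232; cosh(ωT) = 1.988396, sinh(ωT) = 1.718638
x(T) = p + (x₀−p)·cosh(ωT) + (ẋ₀/ω)·sinh(ωT) ⇒ p·(1 − cosh) = x(T) − x₀·cosh − (ẋ₀/ω)·sinh
numerator   = 0.9715 − (0.4160)·1.988396 − (0.9355/3.1196)·1.718638 = -0.371055
denominator = 1 − 1.988396 = -0.988396
p = -0.371055 / -0.988396 = 0.3754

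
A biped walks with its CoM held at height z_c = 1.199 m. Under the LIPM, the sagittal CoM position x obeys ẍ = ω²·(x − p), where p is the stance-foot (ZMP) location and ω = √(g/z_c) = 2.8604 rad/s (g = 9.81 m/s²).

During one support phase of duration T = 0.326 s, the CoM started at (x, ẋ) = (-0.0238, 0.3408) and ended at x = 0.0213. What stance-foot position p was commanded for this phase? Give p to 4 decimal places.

ωT = 2.8604·0.326 = 0.932490; cosh(ωT) = 1.467201, sinh(ωT) = 1.073628
x(T) = p + (x₀−p)·cosh(ωT) + (ẋ₀/ω)·sinh(ωT) ⇒ p·(1 − cosh) = x(T) − x₀·cosh − (ẋ₀/ω)·sinh
numerator   = 0.0213 − (-0.0238)·1.467201 − (0.3408/2.8604)·1.073628 = -0.071697
denominator = 1 − 1.467201 = -0.467201
p = -0.071697 / -0.467201 = 0.1535

p = 0.1535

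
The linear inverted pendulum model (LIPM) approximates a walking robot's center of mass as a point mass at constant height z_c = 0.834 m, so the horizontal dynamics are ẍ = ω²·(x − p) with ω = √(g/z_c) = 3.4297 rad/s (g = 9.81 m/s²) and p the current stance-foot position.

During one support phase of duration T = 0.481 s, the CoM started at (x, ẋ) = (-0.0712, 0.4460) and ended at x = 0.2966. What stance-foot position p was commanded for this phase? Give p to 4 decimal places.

ωT = 3.4297·0.481 = 1.649686; cosh(ωT) = 2.698727, sinh(ωT) = 2.506617
x(T) = p + (x₀−p)·cosh(ωT) + (ẋ₀/ω)·sinh(ωT) ⇒ p·(1 − cosh) = x(T) − x₀·cosh − (ẋ₀/ω)·sinh
numerator   = 0.2966 − (-0.0712)·2.698727 − (0.4460/3.4297)·2.506617 = 0.162788
denominator = 1 − 2.698727 = -1.698727
p = 0.162788 / -1.698727 = -0.0958

p = -0.0958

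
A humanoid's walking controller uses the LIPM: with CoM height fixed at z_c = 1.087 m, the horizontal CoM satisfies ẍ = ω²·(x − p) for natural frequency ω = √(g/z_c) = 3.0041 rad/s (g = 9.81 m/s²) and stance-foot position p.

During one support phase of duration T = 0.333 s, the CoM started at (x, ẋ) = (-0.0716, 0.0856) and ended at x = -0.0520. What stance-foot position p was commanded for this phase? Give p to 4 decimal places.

ωT = 3.0041·0.333 = 1.000365; cosh(ωT) = 1.543510, sinh(ωT) = 1.175765
x(T) = p + (x₀−p)·cosh(ωT) + (ẋ₀/ω)·sinh(ωT) ⇒ p·(1 − cosh) = x(T) − x₀·cosh − (ẋ₀/ω)·sinh
numerator   = -0.0520 − (-0.0716)·1.543510 − (0.0856/3.0041)·1.175765 = 0.025013
denominator = 1 − 1.543510 = -0.543510
p = 0.025013 / -0.543510 = -0.0460

p = -0.0460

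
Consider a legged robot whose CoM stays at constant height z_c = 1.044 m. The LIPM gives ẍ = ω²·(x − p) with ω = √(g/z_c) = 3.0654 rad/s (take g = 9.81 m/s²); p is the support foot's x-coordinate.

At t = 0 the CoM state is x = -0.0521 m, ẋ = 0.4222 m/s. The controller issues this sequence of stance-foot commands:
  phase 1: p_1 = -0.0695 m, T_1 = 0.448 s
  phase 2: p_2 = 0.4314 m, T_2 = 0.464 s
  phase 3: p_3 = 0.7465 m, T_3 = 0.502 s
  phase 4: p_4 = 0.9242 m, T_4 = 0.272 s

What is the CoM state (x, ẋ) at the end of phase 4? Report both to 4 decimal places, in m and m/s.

x = 1.4527, ẋ = 1.9833

phase 1: p=-0.0695, T=0.448, ωT=1.373299, cosh=2.100813, sinh=1.847543; start (x,ẋ)=(-0.052100, 0.422200) → end (x,ẋ)=(0.221518, 0.985507)
phase 2: p=0.4314, T=0.464, ωT=1.422346, cosh=2.193992, sinh=1.952844; start (x,ẋ)=(0.221518, 0.985507) → end (x,ẋ)=(0.598747, 0.905787)
phase 3: p=0.7465, T=0.502, ωT=1.538831, cosh=2.436886, sinh=2.222254; start (x,ẋ)=(0.598747, 0.905787) → end (x,ẋ)=(1.043092, 1.200795)
phase 4: p=0.9242, T=0.272, ωT=0.833789, cosh=1.368212, sinh=0.933812; start (x,ẋ)=(1.043092, 1.200795) → end (x,ẋ)=(1.452667, 1.983272)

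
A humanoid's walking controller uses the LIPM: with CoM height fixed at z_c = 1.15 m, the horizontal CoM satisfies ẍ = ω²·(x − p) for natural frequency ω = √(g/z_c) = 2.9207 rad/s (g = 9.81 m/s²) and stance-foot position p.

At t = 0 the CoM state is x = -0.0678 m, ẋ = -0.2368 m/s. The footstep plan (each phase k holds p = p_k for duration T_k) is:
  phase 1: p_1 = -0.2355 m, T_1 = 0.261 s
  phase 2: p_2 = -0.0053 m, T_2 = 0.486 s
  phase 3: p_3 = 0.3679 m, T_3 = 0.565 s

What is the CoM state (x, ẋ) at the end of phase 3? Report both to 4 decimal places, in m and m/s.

phase 1: p=-0.2355, T=0.261, ωT=0.762303, cosh=1.304898, sinh=0.838307; start (x,ẋ)=(-0.067800, -0.236800) → end (x,ẋ)=(-0.084636, 0.101604)
phase 2: p=-0.0053, T=0.486, ωT=1.419460, cosh=2.188366, sinh=1.946522; start (x,ẋ)=(-0.084636, 0.101604) → end (x,ẋ)=(-0.111200, -0.228692)
phase 3: p=0.3679, T=0.565, ωT=1.650195, cosh=2.700005, sinh=2.507993; start (x,ẋ)=(-0.111200, -0.228692) → end (x,ẋ)=(-1.122050, -4.126924)

x = -1.1221, ẋ = -4.1269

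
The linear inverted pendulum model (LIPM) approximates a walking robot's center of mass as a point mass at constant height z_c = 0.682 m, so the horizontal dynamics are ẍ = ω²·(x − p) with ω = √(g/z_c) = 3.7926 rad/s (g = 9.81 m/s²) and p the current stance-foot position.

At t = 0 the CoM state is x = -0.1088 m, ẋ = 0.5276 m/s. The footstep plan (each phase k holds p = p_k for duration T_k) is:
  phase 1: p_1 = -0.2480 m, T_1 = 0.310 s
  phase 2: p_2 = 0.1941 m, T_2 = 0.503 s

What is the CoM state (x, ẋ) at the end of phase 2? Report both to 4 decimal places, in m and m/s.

phase 1: p=-0.2480, T=0.310, ωT=1.175706, cosh=1.774515, sinh=1.465914; start (x,ẋ)=(-0.108800, 0.527600) → end (x,ẋ)=(0.202940, 1.710134)
phase 2: p=0.1941, T=0.503, ωT=1.907678, cosh=3.442925, sinh=3.294500; start (x,ẋ)=(0.202940, 1.710134) → end (x,ẋ)=(1.710071, 5.998322)

x = 1.7101, ẋ = 5.9983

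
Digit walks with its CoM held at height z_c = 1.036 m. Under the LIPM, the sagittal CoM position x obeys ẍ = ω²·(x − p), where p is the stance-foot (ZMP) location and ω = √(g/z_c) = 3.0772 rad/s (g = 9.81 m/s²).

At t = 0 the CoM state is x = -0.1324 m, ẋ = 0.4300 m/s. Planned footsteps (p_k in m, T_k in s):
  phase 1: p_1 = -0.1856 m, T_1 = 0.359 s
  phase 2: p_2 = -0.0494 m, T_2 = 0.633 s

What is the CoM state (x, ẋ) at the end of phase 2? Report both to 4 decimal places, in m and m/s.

x = 1.5034, ẋ = 4.8508

phase 1: p=-0.1856, T=0.359, ωT=1.104715, cosh=1.674834, sinh=1.343529; start (x,ẋ)=(-0.132400, 0.430000) → end (x,ẋ)=(0.091242, 0.940124)
phase 2: p=-0.0494, T=0.633, ωT=1.947868, cosh=3.578147, sinh=3.435569; start (x,ẋ)=(0.091242, 0.940124) → end (x,ẋ)=(1.503450, 4.850764)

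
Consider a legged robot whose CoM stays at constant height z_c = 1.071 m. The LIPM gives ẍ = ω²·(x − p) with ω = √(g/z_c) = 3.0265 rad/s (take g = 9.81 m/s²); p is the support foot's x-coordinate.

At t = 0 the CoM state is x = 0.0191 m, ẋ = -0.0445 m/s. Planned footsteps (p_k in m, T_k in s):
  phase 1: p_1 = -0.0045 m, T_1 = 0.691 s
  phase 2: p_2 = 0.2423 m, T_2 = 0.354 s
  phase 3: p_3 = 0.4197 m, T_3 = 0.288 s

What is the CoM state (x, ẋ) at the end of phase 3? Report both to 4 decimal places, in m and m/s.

x = -0.4568, ẋ = -2.3231

phase 1: p=-0.0045, T=0.691, ωT=2.091311, cosh=4.109525, sinh=3.986000; start (x,ẋ)=(0.019100, -0.044500) → end (x,ẋ)=(0.033877, 0.101828)
phase 2: p=0.2423, T=0.354, ωT=1.071381, cosh=1.630972, sinh=1.288437; start (x,ẋ)=(0.033877, 0.101828) → end (x,ẋ)=(-0.054282, -0.646658)
phase 3: p=0.4197, T=0.288, ωT=0.871632, cosh=1.404539, sinh=0.986271; start (x,ẋ)=(-0.054282, -0.646658) → end (x,ẋ)=(-0.456759, -2.323069)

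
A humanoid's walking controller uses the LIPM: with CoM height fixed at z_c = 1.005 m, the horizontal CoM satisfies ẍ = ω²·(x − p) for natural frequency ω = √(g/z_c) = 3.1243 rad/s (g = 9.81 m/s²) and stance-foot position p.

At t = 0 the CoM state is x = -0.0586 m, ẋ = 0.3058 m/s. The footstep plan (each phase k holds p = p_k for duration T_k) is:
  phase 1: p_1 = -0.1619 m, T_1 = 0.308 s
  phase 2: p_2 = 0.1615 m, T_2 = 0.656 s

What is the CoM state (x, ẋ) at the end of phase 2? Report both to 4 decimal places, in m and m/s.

phase 1: p=-0.1619, T=0.308, ωT=0.962284, cosh=1.499844, sinh=1.117825; start (x,ẋ)=(-0.058600, 0.305800) → end (x,ẋ)=(0.102444, 0.819419)
phase 2: p=0.1615, T=0.656, ωT=2.049541, cosh=3.946564, sinh=3.817770; start (x,ẋ)=(0.102444, 0.819419) → end (x,ẋ)=(0.929731, 2.529484)

x = 0.9297, ẋ = 2.5295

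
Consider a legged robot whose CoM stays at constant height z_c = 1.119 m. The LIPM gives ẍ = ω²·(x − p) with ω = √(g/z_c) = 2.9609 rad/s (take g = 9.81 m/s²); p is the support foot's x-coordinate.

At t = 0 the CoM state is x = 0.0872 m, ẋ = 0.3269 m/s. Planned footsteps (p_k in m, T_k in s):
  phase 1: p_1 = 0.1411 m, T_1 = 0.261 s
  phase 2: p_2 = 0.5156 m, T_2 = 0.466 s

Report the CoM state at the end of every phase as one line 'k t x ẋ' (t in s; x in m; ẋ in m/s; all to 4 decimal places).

phase 1: p=0.1411, T=0.261, ωT=0.772795, cosh=1.313766, sinh=0.852045; start (x,ẋ)=(0.087200, 0.326900) → end (x,ẋ)=(0.164359, 0.293490)
phase 2: p=0.5156, T=0.466, ωT=1.379779, cosh=2.112829, sinh=1.861195; start (x,ẋ)=(0.164359, 0.293490) → end (x,ẋ)=(-0.042028, -1.315531)

1 0.2610 0.1644 0.2935
2 0.7270 -0.0420 -1.3155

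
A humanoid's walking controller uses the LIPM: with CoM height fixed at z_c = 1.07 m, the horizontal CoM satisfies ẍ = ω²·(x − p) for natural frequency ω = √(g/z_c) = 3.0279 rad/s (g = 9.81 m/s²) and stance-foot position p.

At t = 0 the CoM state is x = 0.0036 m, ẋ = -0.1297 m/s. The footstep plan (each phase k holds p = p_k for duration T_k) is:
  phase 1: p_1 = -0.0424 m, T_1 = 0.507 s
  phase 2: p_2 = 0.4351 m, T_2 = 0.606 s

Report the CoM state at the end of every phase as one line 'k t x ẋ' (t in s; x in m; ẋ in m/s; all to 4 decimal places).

phase 1: p=-0.0424, T=0.507, ωT=1.535145, cosh=2.428712, sinh=2.213288; start (x,ẋ)=(0.003600, -0.129700) → end (x,ẋ)=(-0.025485, -0.006730)
phase 2: p=0.4351, T=0.606, ωT=1.834907, cosh=3.212091, sinh=3.052463; start (x,ẋ)=(-0.025485, -0.006730) → end (x,ẋ)=(-1.051126, -4.278601)

1 0.5070 -0.0255 -0.0067
2 1.1130 -1.0511 -4.2786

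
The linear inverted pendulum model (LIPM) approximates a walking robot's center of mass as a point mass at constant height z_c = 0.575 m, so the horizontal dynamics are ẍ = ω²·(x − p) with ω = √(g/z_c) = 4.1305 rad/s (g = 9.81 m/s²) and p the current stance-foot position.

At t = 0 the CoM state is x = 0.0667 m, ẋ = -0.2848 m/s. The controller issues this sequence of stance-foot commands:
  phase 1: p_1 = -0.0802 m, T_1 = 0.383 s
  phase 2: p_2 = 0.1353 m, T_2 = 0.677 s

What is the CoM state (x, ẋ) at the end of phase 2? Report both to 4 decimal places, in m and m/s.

phase 1: p=-0.0802, T=0.383, ωT=1.581981, cosh=2.535076, sinh=2.329509; start (x,ẋ)=(0.066700, -0.284800) → end (x,ẋ)=(0.131582, 0.691487)
phase 2: p=0.1353, T=0.677, ωT=2.796349, cosh=8.222871, sinh=8.161838; start (x,ẋ)=(0.131582, 0.691487) → end (x,ẋ)=(1.471101, 5.560667)

x = 1.4711, ẋ = 5.5607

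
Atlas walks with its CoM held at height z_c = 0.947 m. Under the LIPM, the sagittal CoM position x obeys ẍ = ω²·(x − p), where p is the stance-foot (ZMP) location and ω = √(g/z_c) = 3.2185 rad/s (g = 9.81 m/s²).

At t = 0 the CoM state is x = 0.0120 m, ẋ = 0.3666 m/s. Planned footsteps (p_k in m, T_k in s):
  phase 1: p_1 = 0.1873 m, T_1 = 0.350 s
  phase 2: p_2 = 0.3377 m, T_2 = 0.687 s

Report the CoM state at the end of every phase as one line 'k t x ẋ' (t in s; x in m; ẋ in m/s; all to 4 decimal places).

phase 1: p=0.1873, T=0.350, ωT=1.126475, cosh=1.704469, sinh=1.380295; start (x,ẋ)=(0.012000, 0.366600) → end (x,ẋ)=(0.045728, -0.153908)
phase 2: p=0.3377, T=0.687, ωT=2.211110, cosh=4.617707, sinh=4.508128; start (x,ẋ)=(0.045728, -0.153908) → end (x,ẋ)=(-1.226121, -4.947049)

1 0.3500 0.0457 -0.1539
2 1.0370 -1.2261 -4.9470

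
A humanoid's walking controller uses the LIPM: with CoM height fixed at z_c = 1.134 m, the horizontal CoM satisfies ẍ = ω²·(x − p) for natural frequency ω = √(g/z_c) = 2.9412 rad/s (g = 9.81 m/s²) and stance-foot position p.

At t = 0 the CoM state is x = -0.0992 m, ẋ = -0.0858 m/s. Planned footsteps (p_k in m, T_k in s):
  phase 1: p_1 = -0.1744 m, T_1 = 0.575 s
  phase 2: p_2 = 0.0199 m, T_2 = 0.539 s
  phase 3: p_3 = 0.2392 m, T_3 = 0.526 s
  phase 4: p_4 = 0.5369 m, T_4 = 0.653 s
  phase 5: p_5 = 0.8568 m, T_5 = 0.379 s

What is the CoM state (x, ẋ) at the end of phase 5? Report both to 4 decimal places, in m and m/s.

x = -0.2807, ẋ = -2.9873

phase 1: p=-0.1744, T=0.575, ωT=1.691190, cosh=2.805117, sinh=2.620817; start (x,ẋ)=(-0.099200, -0.085800) → end (x,ẋ)=(-0.039909, 0.338989)
phase 2: p=0.0199, T=0.539, ωT=1.585307, cosh=2.542837, sinh=2.337952; start (x,ẋ)=(-0.039909, 0.338989) → end (x,ẋ)=(0.137276, 0.450723)
phase 3: p=0.2392, T=0.526, ωT=1.547071, cosh=2.455281, sinh=2.242410; start (x,ẋ)=(0.137276, 0.450723) → end (x,ẋ)=(0.332586, 0.434426)
phase 4: p=0.5369, T=0.653, ωT=1.920604, cosh=3.485798, sinh=3.339279; start (x,ẋ)=(0.332586, 0.434426) → end (x,ẋ)=(0.317927, -0.492345)
phase 5: p=0.8568, T=0.379, ωT=1.114715, cosh=1.688354, sinh=1.360345; start (x,ẋ)=(0.317927, -0.492345) → end (x,ẋ)=(-0.280725, -2.987309)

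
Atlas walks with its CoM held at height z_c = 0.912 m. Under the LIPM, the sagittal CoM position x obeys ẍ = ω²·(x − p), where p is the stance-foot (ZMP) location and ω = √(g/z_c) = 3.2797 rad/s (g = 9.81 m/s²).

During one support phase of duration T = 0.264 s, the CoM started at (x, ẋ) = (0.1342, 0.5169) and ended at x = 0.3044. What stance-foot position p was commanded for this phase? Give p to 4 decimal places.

ωT = 3.2797·0.264 = 0.865841; cosh(ωT) = 1.398851, sinh(ωT) = 0.978153
x(T) = p + (x₀−p)·cosh(ωT) + (ẋ₀/ω)·sinh(ωT) ⇒ p·(1 − cosh) = x(T) − x₀·cosh − (ẋ₀/ω)·sinh
numerator   = 0.3044 − (0.1342)·1.398851 − (0.5169/3.2797)·0.978153 = -0.037488
denominator = 1 − 1.398851 = -0.398851
p = -0.037488 / -0.398851 = 0.0940

p = 0.0940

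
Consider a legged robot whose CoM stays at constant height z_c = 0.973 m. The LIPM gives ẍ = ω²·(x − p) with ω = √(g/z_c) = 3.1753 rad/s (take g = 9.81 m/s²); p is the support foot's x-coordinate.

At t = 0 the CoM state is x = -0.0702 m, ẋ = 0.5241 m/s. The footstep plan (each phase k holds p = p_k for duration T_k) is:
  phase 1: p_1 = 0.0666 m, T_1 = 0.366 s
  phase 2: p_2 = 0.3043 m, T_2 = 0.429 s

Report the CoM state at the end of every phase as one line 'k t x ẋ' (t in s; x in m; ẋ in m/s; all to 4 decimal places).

1 0.3660 0.0646 0.2933
2 0.7950 -0.0260 -0.7786

phase 1: p=0.0666, T=0.366, ωT=1.162160, cosh=1.754820, sinh=1.442010; start (x,ẋ)=(-0.070200, 0.524100) → end (x,ẋ)=(0.064552, 0.293319)
phase 2: p=0.3043, T=0.429, ωT=1.362204, cosh=2.080442, sinh=1.824347; start (x,ẋ)=(0.064552, 0.293319) → end (x,ẋ)=(-0.025957, -0.778590)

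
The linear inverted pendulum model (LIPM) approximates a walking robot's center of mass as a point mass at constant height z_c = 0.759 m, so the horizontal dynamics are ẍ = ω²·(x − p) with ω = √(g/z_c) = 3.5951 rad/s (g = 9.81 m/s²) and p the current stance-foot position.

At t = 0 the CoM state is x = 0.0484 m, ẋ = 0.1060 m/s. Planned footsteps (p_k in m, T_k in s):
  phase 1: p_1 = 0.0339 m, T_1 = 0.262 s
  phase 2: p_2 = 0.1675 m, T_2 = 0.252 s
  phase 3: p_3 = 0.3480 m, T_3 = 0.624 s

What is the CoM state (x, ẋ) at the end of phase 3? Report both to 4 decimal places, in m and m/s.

phase 1: p=0.0339, T=0.262, ωT=0.941916, cosh=1.477386, sinh=1.087506; start (x,ẋ)=(0.048400, 0.106000) → end (x,ẋ)=(0.087387, 0.213293)
phase 2: p=0.1675, T=0.252, ωT=0.905965, cosh=1.439235, sinh=1.035084; start (x,ẋ)=(0.087387, 0.213293) → end (x,ẋ)=(0.113609, 0.008860)
phase 3: p=0.3480, T=0.624, ωT=2.243342, cosh=4.765442, sinh=4.659338; start (x,ẋ)=(0.113609, 0.008860) → end (x,ẋ)=(-0.757496, -3.884021)

x = -0.7575, ẋ = -3.8840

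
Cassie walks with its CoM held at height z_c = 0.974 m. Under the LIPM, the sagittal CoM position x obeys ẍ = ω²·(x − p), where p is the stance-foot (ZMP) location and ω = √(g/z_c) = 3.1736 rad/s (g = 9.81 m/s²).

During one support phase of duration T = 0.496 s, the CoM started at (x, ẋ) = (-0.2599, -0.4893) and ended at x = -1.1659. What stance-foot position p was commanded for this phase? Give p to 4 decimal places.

ωT = 3.1736·0.496 = 1.574106; cosh(ωT) = 2.516808, sinh(ωT) = 2.309615
x(T) = p + (x₀−p)·cosh(ωT) + (ẋ₀/ω)·sinh(ωT) ⇒ p·(1 − cosh) = x(T) − x₀·cosh − (ẋ₀/ω)·sinh
numerator   = -1.1659 − (-0.2599)·2.516808 − (-0.4893/3.1736)·2.309615 = -0.155689
denominator = 1 − 2.516808 = -1.516808
p = -0.155689 / -1.516808 = 0.1026

p = 0.1026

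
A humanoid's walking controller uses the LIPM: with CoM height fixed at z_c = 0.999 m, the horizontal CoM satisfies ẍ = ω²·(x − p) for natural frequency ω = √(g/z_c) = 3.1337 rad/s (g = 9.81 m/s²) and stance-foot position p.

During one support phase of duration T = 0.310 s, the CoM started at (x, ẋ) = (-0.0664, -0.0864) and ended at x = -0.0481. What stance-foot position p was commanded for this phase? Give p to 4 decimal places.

p = -0.1634

ωT = 3.1337·0.310 = 0.971447; cosh(ωT) = 1.510150, sinh(ωT) = 1.131615
x(T) = p + (x₀−p)·cosh(ωT) + (ẋ₀/ω)·sinh(ωT) ⇒ p·(1 − cosh) = x(T) − x₀·cosh − (ẋ₀/ω)·sinh
numerator   = -0.0481 − (-0.0664)·1.510150 − (-0.0864/3.1337)·1.131615 = 0.083374
denominator = 1 − 1.510150 = -0.510150
p = 0.083374 / -0.510150 = -0.1634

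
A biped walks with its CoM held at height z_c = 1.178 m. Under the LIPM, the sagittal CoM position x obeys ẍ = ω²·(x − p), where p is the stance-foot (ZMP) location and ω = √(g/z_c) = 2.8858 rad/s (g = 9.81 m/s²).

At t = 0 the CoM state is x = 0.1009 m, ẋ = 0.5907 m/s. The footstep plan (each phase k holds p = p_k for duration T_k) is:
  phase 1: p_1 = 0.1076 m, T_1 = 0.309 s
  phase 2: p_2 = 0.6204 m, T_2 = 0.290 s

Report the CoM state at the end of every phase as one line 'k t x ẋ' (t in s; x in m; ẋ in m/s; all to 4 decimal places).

1 0.3090 0.3058 0.8219
2 0.5990 0.4561 0.2752

phase 1: p=0.1076, T=0.309, ωT=0.891712, cosh=1.424628, sinh=1.014675; start (x,ẋ)=(0.100900, 0.590700) → end (x,ẋ)=(0.305751, 0.821909)
phase 2: p=0.6204, T=0.290, ωT=0.836882, cosh=1.371107, sinh=0.938049; start (x,ẋ)=(0.305751, 0.821909) → end (x,ẋ)=(0.456149, 0.275164)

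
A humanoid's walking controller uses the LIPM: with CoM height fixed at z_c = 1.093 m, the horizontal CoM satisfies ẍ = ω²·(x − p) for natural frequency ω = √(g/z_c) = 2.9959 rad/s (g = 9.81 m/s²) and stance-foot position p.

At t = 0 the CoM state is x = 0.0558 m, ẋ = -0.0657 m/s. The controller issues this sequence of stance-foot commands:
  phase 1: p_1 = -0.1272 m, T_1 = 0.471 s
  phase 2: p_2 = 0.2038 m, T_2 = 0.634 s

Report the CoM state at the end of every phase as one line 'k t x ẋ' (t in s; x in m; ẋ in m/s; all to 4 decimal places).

phase 1: p=-0.1272, T=0.471, ωT=1.411069, cosh=2.172109, sinh=1.928227; start (x,ẋ)=(0.055800, -0.065700) → end (x,ẋ)=(0.228010, 0.914442)
phase 2: p=0.2038, T=0.634, ωT=1.899401, cosh=3.415773, sinh=3.266115; start (x,ẋ)=(0.228010, 0.914442) → end (x,ẋ)=(1.283416, 3.360421)

1 0.4710 0.2280 0.9144
2 1.1050 1.2834 3.3604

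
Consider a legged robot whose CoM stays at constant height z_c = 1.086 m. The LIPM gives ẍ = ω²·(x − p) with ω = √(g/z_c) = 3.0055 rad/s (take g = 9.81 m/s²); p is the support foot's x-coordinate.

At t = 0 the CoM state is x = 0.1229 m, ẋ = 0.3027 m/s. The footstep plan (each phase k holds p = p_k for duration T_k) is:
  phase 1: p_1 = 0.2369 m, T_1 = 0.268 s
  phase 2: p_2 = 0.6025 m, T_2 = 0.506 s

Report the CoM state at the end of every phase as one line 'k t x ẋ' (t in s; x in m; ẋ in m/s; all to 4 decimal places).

1 0.2680 0.1741 0.0995
2 0.7740 -0.3524 -2.5668

phase 1: p=0.2369, T=0.268, ωT=0.805474, cosh=1.342317, sinh=0.895440; start (x,ẋ)=(0.122900, 0.302700) → end (x,ẋ)=(0.174061, 0.099517)
phase 2: p=0.6025, T=0.506, ωT=1.520783, cosh=2.397174, sinh=2.178633; start (x,ẋ)=(0.174061, 0.099517) → end (x,ẋ)=(-0.352406, -2.566811)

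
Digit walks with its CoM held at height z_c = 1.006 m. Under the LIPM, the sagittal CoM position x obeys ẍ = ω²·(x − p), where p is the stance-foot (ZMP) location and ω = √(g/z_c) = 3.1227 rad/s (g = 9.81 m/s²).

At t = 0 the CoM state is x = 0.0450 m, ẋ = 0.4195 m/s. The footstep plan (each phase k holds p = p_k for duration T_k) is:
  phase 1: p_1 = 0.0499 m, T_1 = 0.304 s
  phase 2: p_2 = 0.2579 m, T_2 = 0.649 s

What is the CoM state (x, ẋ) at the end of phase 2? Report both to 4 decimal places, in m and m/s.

x = 0.7205, ẋ = 1.5522

phase 1: p=0.0499, T=0.304, ωT=0.949301, cosh=1.485457, sinh=1.098445; start (x,ẋ)=(0.045000, 0.419500) → end (x,ẋ)=(0.190185, 0.606342)
phase 2: p=0.2579, T=0.649, ωT=2.026632, cosh=3.860133, sinh=3.728354; start (x,ẋ)=(0.190185, 0.606342) → end (x,ẋ)=(0.720455, 1.552187)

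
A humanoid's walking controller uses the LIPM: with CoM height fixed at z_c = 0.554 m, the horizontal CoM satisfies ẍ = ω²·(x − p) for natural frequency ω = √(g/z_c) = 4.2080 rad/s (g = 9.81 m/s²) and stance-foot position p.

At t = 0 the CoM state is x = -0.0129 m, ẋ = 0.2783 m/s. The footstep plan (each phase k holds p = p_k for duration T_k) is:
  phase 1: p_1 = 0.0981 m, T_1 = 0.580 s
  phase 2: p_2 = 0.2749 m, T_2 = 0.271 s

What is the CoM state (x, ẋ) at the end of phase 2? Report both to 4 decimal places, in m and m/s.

phase 1: p=0.0981, T=0.580, ωT=2.440640, cosh=5.783745, sinh=5.696640; start (x,ẋ)=(-0.012900, 0.278300) → end (x,ẋ)=(-0.167143, -1.051216)
phase 2: p=0.2749, T=0.271, ωT=1.140368, cosh=1.723810, sinh=1.404109; start (x,ẋ)=(-0.167143, -1.051216) → end (x,ẋ)=(-0.837864, -4.423905)

x = -0.8379, ẋ = -4.4239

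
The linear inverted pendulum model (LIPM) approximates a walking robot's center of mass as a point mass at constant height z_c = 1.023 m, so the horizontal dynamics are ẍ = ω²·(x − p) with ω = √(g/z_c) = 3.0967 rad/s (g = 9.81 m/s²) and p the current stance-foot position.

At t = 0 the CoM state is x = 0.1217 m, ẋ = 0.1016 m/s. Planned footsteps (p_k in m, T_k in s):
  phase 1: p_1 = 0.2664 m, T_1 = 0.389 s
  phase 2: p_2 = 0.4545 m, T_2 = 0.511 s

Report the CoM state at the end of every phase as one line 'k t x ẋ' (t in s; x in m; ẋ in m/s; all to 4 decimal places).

phase 1: p=0.2664, T=0.389, ωT=1.204616, cosh=1.817643, sinh=1.517836; start (x,ẋ)=(0.121700, 0.101600) → end (x,ẋ)=(0.053186, -0.495458)
phase 2: p=0.4545, T=0.511, ωT=1.582414, cosh=2.536083, sinh=2.330605; start (x,ẋ)=(0.053186, -0.495458) → end (x,ẋ)=(-0.936153, -4.152881)

1 0.3890 0.0532 -0.4955
2 0.9000 -0.9362 -4.1529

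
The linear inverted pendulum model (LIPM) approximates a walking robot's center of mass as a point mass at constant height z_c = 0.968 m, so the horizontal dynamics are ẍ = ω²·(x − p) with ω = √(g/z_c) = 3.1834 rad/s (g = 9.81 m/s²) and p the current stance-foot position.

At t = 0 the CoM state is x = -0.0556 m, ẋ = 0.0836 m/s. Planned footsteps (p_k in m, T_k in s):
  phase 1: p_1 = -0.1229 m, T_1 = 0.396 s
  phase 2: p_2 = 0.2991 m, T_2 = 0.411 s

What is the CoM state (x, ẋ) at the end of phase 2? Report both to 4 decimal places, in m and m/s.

phase 1: p=-0.1229, T=0.396, ωT=1.260626, cosh=1.905553, sinh=1.622077; start (x,ẋ)=(-0.055600, 0.083600) → end (x,ẋ)=(0.047941, 0.506823)
phase 2: p=0.2991, T=0.411, ωT=1.308377, cosh=1.985212, sinh=1.714953; start (x,ẋ)=(0.047941, 0.506823) → end (x,ẋ)=(0.073531, -0.365020)

x = 0.0735, ẋ = -0.3650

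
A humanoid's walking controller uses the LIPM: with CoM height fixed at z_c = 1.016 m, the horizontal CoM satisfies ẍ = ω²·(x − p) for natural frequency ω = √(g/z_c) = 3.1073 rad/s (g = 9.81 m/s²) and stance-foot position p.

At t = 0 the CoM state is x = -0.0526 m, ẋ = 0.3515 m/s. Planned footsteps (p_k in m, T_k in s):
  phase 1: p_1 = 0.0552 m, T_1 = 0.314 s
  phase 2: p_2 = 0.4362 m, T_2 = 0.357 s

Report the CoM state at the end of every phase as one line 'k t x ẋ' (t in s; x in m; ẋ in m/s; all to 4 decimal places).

1 0.3140 0.0206 0.1513
2 0.6710 -0.1966 -1.4905

phase 1: p=0.0552, T=0.314, ωT=0.975692, cosh=1.514967, sinh=1.138036; start (x,ẋ)=(-0.052600, 0.351500) → end (x,ẋ)=(0.020622, 0.151307)
phase 2: p=0.4362, T=0.357, ωT=1.109306, cosh=1.681021, sinh=1.351233; start (x,ẋ)=(0.020622, 0.151307) → end (x,ẋ)=(-0.196598, -1.490532)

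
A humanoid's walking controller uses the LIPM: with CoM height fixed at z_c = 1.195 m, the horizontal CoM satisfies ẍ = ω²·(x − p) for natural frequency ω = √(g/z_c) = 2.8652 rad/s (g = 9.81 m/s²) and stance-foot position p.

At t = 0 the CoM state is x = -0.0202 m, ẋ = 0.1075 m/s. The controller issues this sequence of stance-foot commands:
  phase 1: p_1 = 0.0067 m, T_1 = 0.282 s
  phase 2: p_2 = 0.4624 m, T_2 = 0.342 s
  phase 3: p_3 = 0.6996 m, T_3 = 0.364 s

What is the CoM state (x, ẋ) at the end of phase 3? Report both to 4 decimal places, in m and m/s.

x = -1.3432, ẋ = -5.4299

phase 1: p=0.0067, T=0.282, ωT=0.807986, cosh=1.344570, sinh=0.898816; start (x,ẋ)=(-0.020200, 0.107500) → end (x,ẋ)=(0.004254, 0.075266)
phase 2: p=0.4624, T=0.342, ωT=0.979898, cosh=1.519767, sinh=1.144418; start (x,ẋ)=(0.004254, 0.075266) → end (x,ẋ)=(-0.203813, -1.387868)
phase 3: p=0.6996, T=0.364, ωT=1.042933, cosh=1.594973, sinh=1.242554; start (x,ẋ)=(-0.203813, -1.387868) → end (x,ẋ)=(-1.343197, -5.429910)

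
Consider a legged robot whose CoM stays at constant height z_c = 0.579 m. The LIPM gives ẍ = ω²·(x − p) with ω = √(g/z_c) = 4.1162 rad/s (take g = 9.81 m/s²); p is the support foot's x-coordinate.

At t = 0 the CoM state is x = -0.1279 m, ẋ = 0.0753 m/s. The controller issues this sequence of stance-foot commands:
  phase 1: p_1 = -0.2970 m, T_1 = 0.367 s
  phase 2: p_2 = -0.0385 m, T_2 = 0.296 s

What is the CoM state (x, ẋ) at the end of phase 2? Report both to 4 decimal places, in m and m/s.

x = 0.9264, ẋ = 4.2457

phase 1: p=-0.2970, T=0.367, ωT=1.510645, cosh=2.375210, sinh=2.154443; start (x,ẋ)=(-0.127900, 0.075300) → end (x,ẋ)=(0.144061, 1.678452)
phase 2: p=-0.0385, T=0.296, ωT=1.218395, cosh=1.838730, sinh=1.543026; start (x,ẋ)=(0.144061, 1.678452) → end (x,ẋ)=(0.926375, 4.245736)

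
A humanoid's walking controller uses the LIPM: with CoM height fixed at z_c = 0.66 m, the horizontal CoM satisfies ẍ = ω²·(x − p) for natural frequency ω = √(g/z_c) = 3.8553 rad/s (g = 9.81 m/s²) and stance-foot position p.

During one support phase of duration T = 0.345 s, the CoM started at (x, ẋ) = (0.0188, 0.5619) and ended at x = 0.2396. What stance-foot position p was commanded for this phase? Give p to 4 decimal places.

ωT = 3.8553·0.345 = 1.330078; cosh(ωT) = 2.022898, sinh(ωT) = 1.758442
x(T) = p + (x₀−p)·cosh(ωT) + (ẋ₀/ω)·sinh(ωT) ⇒ p·(1 − cosh) = x(T) − x₀·cosh − (ẋ₀/ω)·sinh
numerator   = 0.2396 − (0.0188)·2.022898 − (0.5619/3.8553)·1.758442 = -0.054719
denominator = 1 − 2.022898 = -1.022898
p = -0.054719 / -1.022898 = 0.0535

p = 0.0535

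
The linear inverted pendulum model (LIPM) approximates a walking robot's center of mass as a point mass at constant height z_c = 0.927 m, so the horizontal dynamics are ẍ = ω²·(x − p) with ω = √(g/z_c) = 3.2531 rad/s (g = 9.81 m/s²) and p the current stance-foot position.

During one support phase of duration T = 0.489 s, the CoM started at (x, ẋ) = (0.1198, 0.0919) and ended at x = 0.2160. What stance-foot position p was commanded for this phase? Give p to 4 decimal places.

p = 0.1007

ωT = 3.2531·0.489 = 1.590766; cosh(ωT) = 2.555638, sinh(ωT) = 2.351868
x(T) = p + (x₀−p)·cosh(ωT) + (ẋ₀/ω)·sinh(ωT) ⇒ p·(1 − cosh) = x(T) − x₀·cosh − (ẋ₀/ω)·sinh
numerator   = 0.2160 − (0.1198)·2.555638 − (0.0919/3.2531)·2.351868 = -0.156606
denominator = 1 − 2.555638 = -1.555638
p = -0.156606 / -1.555638 = 0.1007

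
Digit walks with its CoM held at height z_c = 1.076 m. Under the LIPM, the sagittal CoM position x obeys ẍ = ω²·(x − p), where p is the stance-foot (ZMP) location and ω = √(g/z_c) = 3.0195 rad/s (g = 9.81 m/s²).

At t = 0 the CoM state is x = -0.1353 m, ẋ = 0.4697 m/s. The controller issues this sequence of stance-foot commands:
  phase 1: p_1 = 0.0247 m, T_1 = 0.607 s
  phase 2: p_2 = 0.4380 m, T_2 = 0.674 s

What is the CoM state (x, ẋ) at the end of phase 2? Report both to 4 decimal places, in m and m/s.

x = -1.2802, ẋ = -5.0051

phase 1: p=0.0247, T=0.607, ωT=1.832836, cosh=3.205777, sinh=3.045817; start (x,ẋ)=(-0.135300, 0.469700) → end (x,ẋ)=(-0.014430, 0.034258)
phase 2: p=0.4380, T=0.674, ωT=2.035143, cosh=3.892004, sinh=3.761342; start (x,ẋ)=(-0.014430, 0.034258) → end (x,ẋ)=(-1.280187, -5.005089)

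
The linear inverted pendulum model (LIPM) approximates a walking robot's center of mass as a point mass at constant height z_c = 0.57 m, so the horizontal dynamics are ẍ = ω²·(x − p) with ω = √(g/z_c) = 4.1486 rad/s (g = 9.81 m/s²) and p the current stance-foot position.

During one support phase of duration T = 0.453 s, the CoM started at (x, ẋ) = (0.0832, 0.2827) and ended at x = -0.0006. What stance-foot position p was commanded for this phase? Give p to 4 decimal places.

ωT = 4.1486·0.453 = 1.879316; cosh(ωT) = 3.350859, sinh(ωT) = 3.198164
x(T) = p + (x₀−p)·cosh(ωT) + (ẋ₀/ω)·sinh(ωT) ⇒ p·(1 − cosh) = x(T) − x₀·cosh − (ẋ₀/ω)·sinh
numerator   = -0.0006 − (0.0832)·3.350859 − (0.2827/4.1486)·3.198164 = -0.497325
denominator = 1 − 3.350859 = -2.350859
p = -0.497325 / -2.350859 = 0.2116

p = 0.2116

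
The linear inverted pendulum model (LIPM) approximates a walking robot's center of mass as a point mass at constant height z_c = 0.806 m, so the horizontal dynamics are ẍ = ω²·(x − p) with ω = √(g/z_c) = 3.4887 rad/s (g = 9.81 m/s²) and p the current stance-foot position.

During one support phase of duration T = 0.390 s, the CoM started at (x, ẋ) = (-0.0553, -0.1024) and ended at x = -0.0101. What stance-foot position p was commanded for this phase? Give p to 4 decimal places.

ωT = 3.4887·0.390 = 1.360593; cosh(ωT) = 2.077507, sinh(ωT) = 1.820998
x(T) = p + (x₀−p)·cosh(ωT) + (ẋ₀/ω)·sinh(ωT) ⇒ p·(1 − cosh) = x(T) − x₀·cosh − (ẋ₀/ω)·sinh
numerator   = -0.0101 − (-0.0553)·2.077507 − (-0.1024/3.4887)·1.820998 = 0.158236
denominator = 1 − 2.077507 = -1.077507
p = 0.158236 / -1.077507 = -0.1469

p = -0.1469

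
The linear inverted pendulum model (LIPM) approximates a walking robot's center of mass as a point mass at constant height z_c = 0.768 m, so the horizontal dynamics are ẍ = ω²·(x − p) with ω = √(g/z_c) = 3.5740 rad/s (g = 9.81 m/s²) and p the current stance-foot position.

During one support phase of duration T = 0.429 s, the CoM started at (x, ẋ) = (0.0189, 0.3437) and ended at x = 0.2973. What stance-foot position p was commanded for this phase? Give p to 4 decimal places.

p = -0.0274

ωT = 3.5740·0.429 = 1.533246; cosh(ωT) = 2.424513, sinh(ωT) = 2.208679
x(T) = p + (x₀−p)·cosh(ωT) + (ẋ₀/ω)·sinh(ωT) ⇒ p·(1 − cosh) = x(T) − x₀·cosh − (ẋ₀/ω)·sinh
numerator   = 0.2973 − (0.0189)·2.424513 − (0.3437/3.5740)·2.208679 = 0.039075
denominator = 1 − 2.424513 = -1.424513
p = 0.039075 / -1.424513 = -0.0274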